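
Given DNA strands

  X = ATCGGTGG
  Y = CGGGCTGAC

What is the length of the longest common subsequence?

5

Let dp[i][j] be the LCS length of the first i bases of X and the first j bases of Y. dp[i][j] = dp[i-1][j-1]+1 when the i-th and j-th bases match, else max(dp[i-1][j], dp[i][j-1]).
    ·  C  G  G  G  C  T  G  A  C
 ·  0  0  0  0  0  0  0  0  0  0
 A  0  0  0  0  0  0  0  0  1  1
 T  0  0  0  0  0  0  1  1  1  1
 C  0  1  1  1  1  1  1  1  1  2
 G  0  1  2  2  2  2  2  2  2  2
 G  0  1  2  3  3  3  3  3  3  3
 T  0  1  2  3  3  3  4  4  4  4
 G  0  1  2  3  4  4  4  5  5  5
 G  0  1  2  3  4  4  4  5  5  5
dp[8][9] = 5. One LCS (by backtracking along matches): CGGTG.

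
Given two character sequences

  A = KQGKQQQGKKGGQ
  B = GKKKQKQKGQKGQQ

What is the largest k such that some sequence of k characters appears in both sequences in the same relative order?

Match K at A[1]=B[4], then Q at A[2]=B[5], then K at A[4]=B[6], then Q at A[5]=B[7], then Q at A[7]=B[10], then K at A[10]=B[11], then G at A[11]=B[12], then Q at A[13]=B[14] — 8 characters in the same relative order in both, and the DP table's final entry dp[13][14] is also 8, so no common subsequence is longer.

8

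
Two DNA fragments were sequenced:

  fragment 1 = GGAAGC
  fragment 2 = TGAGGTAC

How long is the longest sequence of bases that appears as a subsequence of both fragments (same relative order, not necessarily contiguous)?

Match G at fragment 1[1]=fragment 2[4] → G at fragment 1[2]=fragment 2[5] → A at fragment 1[4]=fragment 2[7] → C at fragment 1[6]=fragment 2[8] — 4 bases in the same relative order in both, and the DP table's final entry dp[6][8] is also 4, so no common subsequence is longer.

4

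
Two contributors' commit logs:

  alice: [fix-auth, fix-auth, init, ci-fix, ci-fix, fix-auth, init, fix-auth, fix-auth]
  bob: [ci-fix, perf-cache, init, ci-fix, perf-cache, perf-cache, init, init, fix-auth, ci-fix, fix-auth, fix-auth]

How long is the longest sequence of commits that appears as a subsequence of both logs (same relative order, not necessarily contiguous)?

Match init at alice[3]=bob[3], then ci-fix at alice[4]=bob[4], then ci-fix at alice[5]=bob[10], then fix-auth at alice[8]=bob[11], then fix-auth at alice[9]=bob[12] — 5 commits in the same relative order in both. dp[9][12] = 5 confirms this is the maximum.

5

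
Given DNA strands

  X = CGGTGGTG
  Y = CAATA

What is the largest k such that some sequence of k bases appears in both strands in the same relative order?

2

Let dp[i][j] be the LCS length of the first i bases of X and the first j bases of Y. dp[i][j] = dp[i-1][j-1]+1 when the i-th and j-th bases match, else max(dp[i-1][j], dp[i][j-1]).
    ·  C  A  A  T  A
 ·  0  0  0  0  0  0
 C  0  1  1  1  1  1
 G  0  1  1  1  1  1
 G  0  1  1  1  1  1
 T  0  1  1  1  2  2
 G  0  1  1  1  2  2
 G  0  1  1  1  2  2
 T  0  1  1  1  2  2
 G  0  1  1  1  2  2
dp[8][5] = 2. One LCS (by backtracking along matches): CT.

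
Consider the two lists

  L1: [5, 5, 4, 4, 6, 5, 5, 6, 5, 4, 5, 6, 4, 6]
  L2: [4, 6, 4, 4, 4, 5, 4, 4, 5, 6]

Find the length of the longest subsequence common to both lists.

Taking 4 (L1 #3, L2 #4) → 4 (L1 #4, L2 #5) → 5 (L1 #6, L2 #6) → 4 (L1 #10, L2 #8) → 5 (L1 #11, L2 #9) → 6 (L1 #14, L2 #10) gives a common subsequence of length 6, and the DP table's final entry dp[14][10] is also 6, so no common subsequence is longer.

6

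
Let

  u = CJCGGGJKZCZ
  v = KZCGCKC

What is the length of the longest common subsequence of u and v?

4

Let dp[i][j] be the LCS length of the first i characters of u and the first j characters of v. dp[i][j] = dp[i-1][j-1]+1 when the i-th and j-th characters match, else max(dp[i-1][j], dp[i][j-1]).
    ·  K  Z  C  G  C  K  C
 ·  0  0  0  0  0  0  0  0
 C  0  0  0  1  1  1  1  1
 J  0  0  0  1  1  1  1  1
 C  0  0  0  1  1  2  2  2
 G  0  0  0  1  2  2  2  2
 G  0  0  0  1  2  2  2  2
 G  0  0  0  1  2  2  2  2
 J  0  0  0  1  2  2  2  2
 K  0  1  1  1  2  2  3  3
 Z  0  1  2  2  2  2  3  3
 C  0  1  2  3  3  3  3  4
 Z  0  1  2  3  3  3  3  4
dp[11][7] = 4. One LCS (by backtracking along matches): CCKC.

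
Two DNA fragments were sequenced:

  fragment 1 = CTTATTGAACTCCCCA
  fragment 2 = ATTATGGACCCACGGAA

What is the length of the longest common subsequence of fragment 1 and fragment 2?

Match T (fragment 1 #2, fragment 2 #2), T (fragment 1 #3, fragment 2 #3), A (fragment 1 #4, fragment 2 #4), T (fragment 1 #5, fragment 2 #5), G (fragment 1 #7, fragment 2 #7), A (fragment 1 #9, fragment 2 #8), C (fragment 1 #10, fragment 2 #9), C (fragment 1 #12, fragment 2 #10), C (fragment 1 #13, fragment 2 #11), C (fragment 1 #14, fragment 2 #13), A (fragment 1 #16, fragment 2 #17) — 11 bases in the same relative order in both. dp[16][17] = 11 confirms this is the maximum.

11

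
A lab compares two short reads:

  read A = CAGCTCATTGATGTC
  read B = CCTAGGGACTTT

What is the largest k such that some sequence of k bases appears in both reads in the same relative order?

Match C at read A[1]=read B[1] → C at read A[4]=read B[2] → T at read A[5]=read B[3] → A at read A[7]=read B[4] → G at read A[10]=read B[7] → A at read A[11]=read B[8] → T at read A[12]=read B[11] → T at read A[14]=read B[12] — 8 bases in the same relative order in both, and the DP table's final entry dp[15][12] is also 8, so no common subsequence is longer.

8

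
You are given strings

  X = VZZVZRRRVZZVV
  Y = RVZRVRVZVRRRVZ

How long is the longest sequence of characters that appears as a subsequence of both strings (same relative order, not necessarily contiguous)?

One common subsequence of length 9: V at X[1]=Y[2] → Z at X[2]=Y[3] → Z at X[3]=Y[8] → V at X[4]=Y[9] → R at X[6]=Y[10] → R at X[7]=Y[11] → R at X[8]=Y[12] → V at X[9]=Y[13] → Z at X[11]=Y[14]. The LCS DP gives dp[13][14] = 9, so this is optimal.

9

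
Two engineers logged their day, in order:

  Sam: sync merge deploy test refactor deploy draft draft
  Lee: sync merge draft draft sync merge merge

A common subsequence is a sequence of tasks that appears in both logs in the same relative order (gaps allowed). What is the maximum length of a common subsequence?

Pick sync (Sam #1, Lee #1), then merge (Sam #2, Lee #2), then draft (Sam #7, Lee #3), then draft (Sam #8, Lee #4); all 4 tasks appear in both, in order. Since dp[8][7] = 4, nothing longer is possible.

4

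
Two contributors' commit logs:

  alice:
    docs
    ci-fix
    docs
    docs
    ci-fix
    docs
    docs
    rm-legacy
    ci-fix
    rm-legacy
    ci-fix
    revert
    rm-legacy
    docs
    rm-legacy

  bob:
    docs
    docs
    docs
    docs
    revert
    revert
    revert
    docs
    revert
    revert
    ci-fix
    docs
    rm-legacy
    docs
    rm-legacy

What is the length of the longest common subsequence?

Match docs at alice[1]=bob[1] → docs at alice[3]=bob[2] → docs at alice[4]=bob[3] → docs at alice[6]=bob[4] → docs at alice[7]=bob[8] → ci-fix at alice[9]=bob[11] → rm-legacy at alice[13]=bob[13] → docs at alice[14]=bob[14] → rm-legacy at alice[15]=bob[15] — 9 commits in the same relative order in both. dp[15][15] = 9 confirms this is the maximum.

9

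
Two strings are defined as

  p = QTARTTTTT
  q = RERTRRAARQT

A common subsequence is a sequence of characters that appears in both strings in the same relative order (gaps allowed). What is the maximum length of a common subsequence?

Let dp[i][j] be the LCS length of the first i characters of p and the first j characters of q. dp[i][j] = dp[i-1][j-1]+1 when the i-th and j-th characters match, else max(dp[i-1][j], dp[i][j-1]).
    ·  R  E  R  T  R  R  A  A  R  Q  T
 ·  0  0  0  0  0  0  0  0  0  0  0  0
 Q  0  0  0  0  0  0  0  0  0  0  1  1
 T  0  0  0  0  1  1  1  1  1  1  1  2
 A  0  0  0  0  1  1  1  2  2  2  2  2
 R  0  1  1  1  1  2  2  2  2  3  3  3
 T  0  1  1  1  2  2  2  2  2  3  3  4
 T  0  1  1  1  2  2  2  2  2  3  3  4
 T  0  1  1  1  2  2  2  2  2  3  3  4
 T  0  1  1  1  2  2  2  2  2  3  3  4
 T  0  1  1  1  2  2  2  2  2  3  3  4
dp[9][11] = 4. One LCS (by backtracking along matches): TART.

4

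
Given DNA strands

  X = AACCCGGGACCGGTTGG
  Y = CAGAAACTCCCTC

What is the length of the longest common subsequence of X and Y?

7

Taking A (X #1, Y #5), then A (X #2, Y #6), then C (X #3, Y #7), then C (X #4, Y #9), then C (X #5, Y #10), then C (X #10, Y #11), then C (X #11, Y #13) gives a common subsequence of length 7. The LCS DP gives dp[17][13] = 7, so this is optimal.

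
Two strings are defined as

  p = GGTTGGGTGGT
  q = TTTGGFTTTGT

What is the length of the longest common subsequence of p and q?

Let dp[i][j] be the LCS length of the first i characters of p and the first j characters of q. dp[i][j] = dp[i-1][j-1]+1 when the i-th and j-th characters match, else max(dp[i-1][j], dp[i][j-1]).
    ·  T  T  T  G  G  F  T  T  T  G  T
 ·  0  0  0  0  0  0  0  0  0  0  0  0
 G  0  0  0  0  1  1  1  1  1  1  1  1
 G  0  0  0  0  1  2  2  2  2  2  2  2
 T  0  1  1  1  1  2  2  3  3  3  3  3
 T  0  1  2  2  2  2  2  3  4  4  4  4
 G  0  1  2  2  3  3  3  3  4  4  5  5
 G  0  1  2  2  3  4  4  4  4  4  5  5
 G  0  1  2  2  3  4  4  4  4  4  5  5
 T  0  1  2  3  3  4  4  5  5  5  5  6
 G  0  1  2  3  4  4  4  5  5  5  6  6
 G  0  1  2  3  4  5  5  5  5  5  6  6
 T  0  1  2  3  4  5  5  6  6  6  6  7
dp[11][11] = 7. One LCS (by backtracking along matches): GGTTTGT.

7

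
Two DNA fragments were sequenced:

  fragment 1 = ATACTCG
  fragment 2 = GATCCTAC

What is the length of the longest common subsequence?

5

One common subsequence of length 5: A [1,2], T [2,3], C [4,5], T [5,6], C [6,8], and the DP table's final entry dp[7][8] is also 5, so no common subsequence is longer.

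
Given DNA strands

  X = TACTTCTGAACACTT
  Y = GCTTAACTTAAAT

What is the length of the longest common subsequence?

Match T at X[1]=Y[4], A at X[2]=Y[6], C at X[3]=Y[7], T at X[5]=Y[8], T at X[7]=Y[9], A at X[9]=Y[10], A at X[10]=Y[11], A at X[12]=Y[12], T at X[15]=Y[13] — 9 bases in the same relative order in both. Since dp[15][13] = 9, nothing longer is possible.

9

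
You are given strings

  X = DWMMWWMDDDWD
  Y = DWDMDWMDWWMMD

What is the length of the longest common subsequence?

8

One common subsequence of length 8: D [1,1] → W [2,2] → M [3,4] → M [4,7] → W [5,9] → W [6,10] → M [7,12] → D [12,13]. dp[12][13] = 8 confirms this is the maximum.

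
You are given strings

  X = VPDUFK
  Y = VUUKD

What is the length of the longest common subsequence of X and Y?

3

Taking V (X #1, Y #1) → U (X #4, Y #3) → K (X #6, Y #4) gives a common subsequence of length 3. dp[6][5] = 3 confirms this is the maximum.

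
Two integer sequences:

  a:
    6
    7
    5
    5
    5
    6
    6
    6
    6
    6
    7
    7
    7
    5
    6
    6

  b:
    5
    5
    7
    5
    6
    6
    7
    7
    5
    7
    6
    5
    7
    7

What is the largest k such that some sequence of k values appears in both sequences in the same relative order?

9

One common subsequence of length 9: 5 at a[3]=b[1] → 5 at a[4]=b[2] → 5 at a[5]=b[4] → 6 at a[9]=b[5] → 6 at a[10]=b[6] → 7 at a[11]=b[7] → 7 at a[12]=b[8] → 7 at a[13]=b[10] → 5 at a[14]=b[12]. dp[16][14] = 9 confirms this is the maximum.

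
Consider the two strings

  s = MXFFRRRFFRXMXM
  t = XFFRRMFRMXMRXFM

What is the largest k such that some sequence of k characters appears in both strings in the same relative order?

11

Pick X (s #2, t #1), F (s #3, t #2), F (s #4, t #3), R (s #5, t #4), R (s #6, t #5), F (s #9, t #7), R (s #10, t #8), X (s #11, t #10), M (s #12, t #11), X (s #13, t #13), M (s #14, t #15); all 11 characters appear in both, in order, and the DP table's final entry dp[14][15] is also 11, so no common subsequence is longer.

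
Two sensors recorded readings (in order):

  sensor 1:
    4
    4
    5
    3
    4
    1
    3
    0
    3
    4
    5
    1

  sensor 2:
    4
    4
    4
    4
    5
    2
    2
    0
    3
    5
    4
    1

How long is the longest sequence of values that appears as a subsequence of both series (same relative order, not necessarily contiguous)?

7

Let dp[i][j] be the LCS length of the first i values of sensor 1 and the first j values of sensor 2. dp[i][j] = dp[i-1][j-1]+1 when the i-th and j-th values match, else max(dp[i-1][j], dp[i][j-1]).
    ·  4  4  4  4  5  2  2  0  3  5  4  1
 ·  0  0  0  0  0  0  0  0  0  0  0  0  0
 4  0  1  1  1  1  1  1  1  1  1  1  1  1
 4  0  1  2  2  2  2  2  2  2  2  2  2  2
 5  0  1  2  2  2  3  3  3  3  3  3  3  3
 3  0  1  2  2  2  3  3  3  3  4  4  4  4
 4  0  1  2  3  3  3  3  3  3  4  4  5  5
 1  0  1  2  3  3  3  3  3  3  4  4  5  6
 3  0  1  2  3  3  3  3  3  3  4  4  5  6
 0  0  1  2  3  3  3  3  3  4  4  4  5  6
 3  0  1  2  3  3  3  3  3  4  5  5  5  6
 4  0  1  2  3  4  4  4  4  4  5  5  6  6
 5  0  1  2  3  4  5  5  5  5  5  6  6  6
 1  0  1  2  3  4  5  5  5  5  5  6  6  7
dp[12][12] = 7. One LCS (by backtracking along matches): 4, 4, 5, 0, 3, 4, 1.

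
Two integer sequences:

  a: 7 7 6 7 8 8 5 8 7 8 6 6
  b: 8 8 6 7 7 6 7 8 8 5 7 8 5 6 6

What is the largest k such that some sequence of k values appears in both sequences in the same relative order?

11

Pick 7 [1,4]; then 7 [2,5]; then 6 [3,6]; then 7 [4,7]; then 8 [5,8]; then 8 [6,9]; then 5 [7,10]; then 7 [9,11]; then 8 [10,12]; then 6 [11,14]; then 6 [12,15]; all 11 values appear in both, in order. The LCS DP gives dp[12][15] = 11, so this is optimal.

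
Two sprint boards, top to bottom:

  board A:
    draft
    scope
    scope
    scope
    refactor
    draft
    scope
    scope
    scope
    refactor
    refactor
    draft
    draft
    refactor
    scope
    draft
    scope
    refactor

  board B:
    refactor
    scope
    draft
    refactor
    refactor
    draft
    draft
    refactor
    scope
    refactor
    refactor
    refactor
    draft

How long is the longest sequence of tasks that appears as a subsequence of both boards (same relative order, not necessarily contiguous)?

9

Taking scope at board A[4]=board B[2], then draft at board A[6]=board B[3], then refactor at board A[10]=board B[4], then refactor at board A[11]=board B[5], then draft at board A[12]=board B[6], then draft at board A[13]=board B[7], then refactor at board A[14]=board B[8], then scope at board A[15]=board B[9], then draft at board A[16]=board B[13] gives a common subsequence of length 9. The LCS DP gives dp[18][13] = 9, so this is optimal.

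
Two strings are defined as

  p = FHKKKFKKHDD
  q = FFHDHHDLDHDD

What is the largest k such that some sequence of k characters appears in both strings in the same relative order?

Let dp[i][j] be the LCS length of the first i characters of p and the first j characters of q. dp[i][j] = dp[i-1][j-1]+1 when the i-th and j-th characters match, else max(dp[i-1][j], dp[i][j-1]).
    ·  F  F  H  D  H  H  D  L  D  H  D  D
 ·  0  0  0  0  0  0  0  0  0  0  0  0  0
 F  0  1  1  1  1  1  1  1  1  1  1  1  1
 H  0  1  1  2  2  2  2  2  2  2  2  2  2
 K  0  1  1  2  2  2  2  2  2  2  2  2  2
 K  0  1  1  2  2  2  2  2  2  2  2  2  2
 K  0  1  1  2  2  2  2  2  2  2  2  2  2
 F  0  1  2  2  2  2  2  2  2  2  2  2  2
 K  0  1  2  2  2  2  2  2  2  2  2  2  2
 K  0  1  2  2  2  2  2  2  2  2  2  2  2
 H  0  1  2  3  3  3  3  3  3  3  3  3  3
 D  0  1  2  3  4  4  4  4  4  4  4  4  4
 D  0  1  2  3  4  4  4  5  5  5  5  5  5
dp[11][12] = 5. One LCS (by backtracking along matches): FHHDD.

5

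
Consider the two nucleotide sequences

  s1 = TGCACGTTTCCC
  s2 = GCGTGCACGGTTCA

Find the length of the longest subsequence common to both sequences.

Taking T [1,4] → G [2,5] → C [3,6] → A [4,7] → C [5,8] → G [6,10] → T [8,11] → T [9,12] → C [10,13] gives a common subsequence of length 9, and the DP table's final entry dp[12][14] is also 9, so no common subsequence is longer.

9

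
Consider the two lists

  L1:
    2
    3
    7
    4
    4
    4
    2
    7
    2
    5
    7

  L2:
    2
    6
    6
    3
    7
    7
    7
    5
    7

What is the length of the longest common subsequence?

Let dp[i][j] be the LCS length of the first i values of L1 and the first j values of L2. dp[i][j] = dp[i-1][j-1]+1 when the i-th and j-th values match, else max(dp[i-1][j], dp[i][j-1]).
    ·  2  6  6  3  7  7  7  5  7
 ·  0  0  0  0  0  0  0  0  0  0
 2  0  1  1  1  1  1  1  1  1  1
 3  0  1  1  1  2  2  2  2  2  2
 7  0  1  1  1  2  3  3  3  3  3
 4  0  1  1  1  2  3  3  3  3  3
 4  0  1  1  1  2  3  3  3  3  3
 4  0  1  1  1  2  3  3  3  3  3
 2  0  1  1  1  2  3  3  3  3  3
 7  0  1  1  1  2  3  4  4  4  4
 2  0  1  1  1  2  3  4  4  4  4
 5  0  1  1  1  2  3  4  4  5  5
 7  0  1  1  1  2  3  4  5  5  6
dp[11][9] = 6. One LCS (by backtracking along matches): 2, 3, 7, 7, 5, 7.

6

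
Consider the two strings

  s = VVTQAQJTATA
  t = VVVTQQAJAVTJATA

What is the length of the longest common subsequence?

10

One common subsequence of length 10: V at s[1]=t[2]; then V at s[2]=t[3]; then T at s[3]=t[4]; then Q at s[4]=t[6]; then A at s[5]=t[7]; then J at s[7]=t[8]; then T at s[8]=t[11]; then A at s[9]=t[13]; then T at s[10]=t[14]; then A at s[11]=t[15], and the DP table's final entry dp[11][15] is also 10, so no common subsequence is longer.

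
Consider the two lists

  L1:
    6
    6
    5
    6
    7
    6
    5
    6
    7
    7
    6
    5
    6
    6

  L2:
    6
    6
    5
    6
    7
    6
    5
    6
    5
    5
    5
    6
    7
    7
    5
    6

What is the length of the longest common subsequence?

12

Pick 6 (L1 #1, L2 #1) → 6 (L1 #2, L2 #2) → 5 (L1 #3, L2 #3) → 6 (L1 #4, L2 #4) → 7 (L1 #5, L2 #5) → 6 (L1 #6, L2 #8) → 5 (L1 #7, L2 #11) → 6 (L1 #8, L2 #12) → 7 (L1 #9, L2 #13) → 7 (L1 #10, L2 #14) → 5 (L1 #12, L2 #15) → 6 (L1 #14, L2 #16); all 12 values appear in both, in order. The LCS DP gives dp[14][16] = 12, so this is optimal.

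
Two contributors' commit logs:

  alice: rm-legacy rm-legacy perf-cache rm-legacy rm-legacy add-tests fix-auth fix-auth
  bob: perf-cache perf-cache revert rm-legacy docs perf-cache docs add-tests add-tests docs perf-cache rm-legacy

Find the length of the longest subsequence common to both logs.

Pick rm-legacy at alice[1]=bob[4]; then perf-cache at alice[3]=bob[11]; then rm-legacy at alice[5]=bob[12]; all 3 commits appear in both, in order, and the DP table's final entry dp[8][12] is also 3, so no common subsequence is longer.

3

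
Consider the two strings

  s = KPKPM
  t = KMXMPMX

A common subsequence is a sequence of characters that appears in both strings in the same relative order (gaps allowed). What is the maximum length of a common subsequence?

Taking K [1,1]; then P [4,5]; then M [5,6] gives a common subsequence of length 3. dp[5][7] = 3 confirms this is the maximum.

3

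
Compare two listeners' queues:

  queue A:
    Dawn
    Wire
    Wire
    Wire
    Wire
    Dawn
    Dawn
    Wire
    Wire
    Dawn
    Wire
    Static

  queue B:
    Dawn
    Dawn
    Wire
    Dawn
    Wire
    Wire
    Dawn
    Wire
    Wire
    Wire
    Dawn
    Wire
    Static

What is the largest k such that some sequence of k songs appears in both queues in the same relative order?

Taking Dawn at queue A[1]=queue B[2], Wire at queue A[2]=queue B[3], Wire at queue A[3]=queue B[5], Wire at queue A[4]=queue B[6], Wire at queue A[5]=queue B[8], Wire at queue A[8]=queue B[9], Wire at queue A[9]=queue B[10], Dawn at queue A[10]=queue B[11], Wire at queue A[11]=queue B[12], Static at queue A[12]=queue B[13] gives a common subsequence of length 10. The LCS DP gives dp[12][13] = 10, so this is optimal.

10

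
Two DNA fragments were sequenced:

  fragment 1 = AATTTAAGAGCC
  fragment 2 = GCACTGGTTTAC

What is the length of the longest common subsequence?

6

One common subsequence of length 6: A [1,3]; then T [3,8]; then T [4,9]; then T [5,10]; then A [9,11]; then C [12,12]. dp[12][12] = 6 confirms this is the maximum.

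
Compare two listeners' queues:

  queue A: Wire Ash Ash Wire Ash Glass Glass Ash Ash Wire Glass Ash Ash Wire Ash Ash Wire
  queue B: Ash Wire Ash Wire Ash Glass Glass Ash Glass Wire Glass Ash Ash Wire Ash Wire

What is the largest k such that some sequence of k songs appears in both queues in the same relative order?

One common subsequence of length 14: Wire [1,2]; then Ash [3,3]; then Wire [4,4]; then Ash [5,5]; then Glass [6,6]; then Glass [7,7]; then Ash [8,8]; then Wire [10,10]; then Glass [11,11]; then Ash [12,12]; then Ash [13,13]; then Wire [14,14]; then Ash [16,15]; then Wire [17,16]. dp[17][16] = 14 confirms this is the maximum.

14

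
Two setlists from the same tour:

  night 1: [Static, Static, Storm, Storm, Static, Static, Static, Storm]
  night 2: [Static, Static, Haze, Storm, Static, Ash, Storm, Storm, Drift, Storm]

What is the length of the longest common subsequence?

5

One common subsequence of length 5: Static at night 1[1]=night 2[2], then Static at night 1[2]=night 2[5], then Storm at night 1[3]=night 2[7], then Storm at night 1[4]=night 2[8], then Storm at night 1[8]=night 2[10], and the DP table's final entry dp[8][10] is also 5, so no common subsequence is longer.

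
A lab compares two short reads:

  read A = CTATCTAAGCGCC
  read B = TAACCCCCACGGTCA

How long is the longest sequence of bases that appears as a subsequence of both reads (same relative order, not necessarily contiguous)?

7

One common subsequence of length 7: T (read A #2, read B #1), then A (read A #3, read B #3), then C (read A #5, read B #8), then A (read A #7, read B #9), then G (read A #9, read B #11), then G (read A #11, read B #12), then C (read A #12, read B #14), and the DP table's final entry dp[13][15] is also 7, so no common subsequence is longer.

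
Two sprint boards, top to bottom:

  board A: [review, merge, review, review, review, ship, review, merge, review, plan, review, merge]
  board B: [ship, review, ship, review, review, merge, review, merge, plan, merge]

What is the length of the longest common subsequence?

7

Match review (board A #1, board B #2), review (board A #3, board B #4), review (board A #4, board B #5), review (board A #7, board B #7), merge (board A #8, board B #8), plan (board A #10, board B #9), merge (board A #12, board B #10) — 7 tasks in the same relative order in both. Since dp[12][10] = 7, nothing longer is possible.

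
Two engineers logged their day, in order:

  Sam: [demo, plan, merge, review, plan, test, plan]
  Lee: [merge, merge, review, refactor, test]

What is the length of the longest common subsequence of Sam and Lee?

3

One common subsequence of length 3: merge [3,2], then review [4,3], then test [6,5]. Since dp[7][5] = 3, nothing longer is possible.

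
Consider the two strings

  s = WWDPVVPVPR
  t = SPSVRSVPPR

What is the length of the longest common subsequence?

6

Pick P (s #4, t #2); then V (s #5, t #4); then V (s #6, t #7); then P (s #7, t #8); then P (s #9, t #9); then R (s #10, t #10); all 6 characters appear in both, in order. Since dp[10][10] = 6, nothing longer is possible.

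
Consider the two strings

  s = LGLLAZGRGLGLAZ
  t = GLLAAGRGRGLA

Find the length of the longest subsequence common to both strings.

10

Match G (s #2, t #1), L (s #3, t #2), L (s #4, t #3), A (s #5, t #5), G (s #7, t #6), R (s #8, t #7), G (s #9, t #8), G (s #11, t #10), L (s #12, t #11), A (s #13, t #12) — 10 characters in the same relative order in both. The LCS DP gives dp[14][12] = 10, so this is optimal.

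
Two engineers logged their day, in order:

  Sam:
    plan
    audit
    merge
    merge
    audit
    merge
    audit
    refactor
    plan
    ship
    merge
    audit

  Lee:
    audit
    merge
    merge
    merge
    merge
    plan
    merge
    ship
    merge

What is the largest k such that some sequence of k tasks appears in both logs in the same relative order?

7

Taking audit [2,1] → merge [3,3] → merge [4,4] → merge [6,5] → plan [9,6] → ship [10,8] → merge [11,9] gives a common subsequence of length 7, and the DP table's final entry dp[12][9] is also 7, so no common subsequence is longer.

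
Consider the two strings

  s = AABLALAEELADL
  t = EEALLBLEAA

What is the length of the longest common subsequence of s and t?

5

Let dp[i][j] be the LCS length of the first i characters of s and the first j characters of t. dp[i][j] = dp[i-1][j-1]+1 when the i-th and j-th characters match, else max(dp[i-1][j], dp[i][j-1]).
    ·  E  E  A  L  L  B  L  E  A  A
 ·  0  0  0  0  0  0  0  0  0  0  0
 A  0  0  0  1  1  1  1  1  1  1  1
 A  0  0  0  1  1  1  1  1  1  2  2
 B  0  0  0  1  1  1  2  2  2  2  2
 L  0  0  0  1  2  2  2  3  3  3  3
 A  0  0  0  1  2  2  2  3  3  4  4
 L  0  0  0  1  2  3  3  3  3  4  4
 A  0  0  0  1  2  3  3  3  3  4  5
 E  0  1  1  1  2  3  3  3  4  4  5
 E  0  1  2  2  2  3  3  3  4  4  5
 L  0  1  2  2  3  3  3  4  4  4  5
 A  0  1  2  3  3  3  3  4  4  5  5
 D  0  1  2  3  3  3  3  4  4  5  5
 L  0  1  2  3  4  4  4  4  4  5  5
dp[13][10] = 5. One LCS (by backtracking along matches): ABLAA.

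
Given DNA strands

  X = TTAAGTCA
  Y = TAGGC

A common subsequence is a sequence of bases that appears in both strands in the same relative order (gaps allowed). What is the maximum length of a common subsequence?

4

Let dp[i][j] be the LCS length of the first i bases of X and the first j bases of Y. dp[i][j] = dp[i-1][j-1]+1 when the i-th and j-th bases match, else max(dp[i-1][j], dp[i][j-1]).
    ·  T  A  G  G  C
 ·  0  0  0  0  0  0
 T  0  1  1  1  1  1
 T  0  1  1  1  1  1
 A  0  1  2  2  2  2
 A  0  1  2  2  2  2
 G  0  1  2  3  3  3
 T  0  1  2  3  3  3
 C  0  1  2  3  3  4
 A  0  1  2  3  3  4
dp[8][5] = 4. One LCS (by backtracking along matches): TAGC.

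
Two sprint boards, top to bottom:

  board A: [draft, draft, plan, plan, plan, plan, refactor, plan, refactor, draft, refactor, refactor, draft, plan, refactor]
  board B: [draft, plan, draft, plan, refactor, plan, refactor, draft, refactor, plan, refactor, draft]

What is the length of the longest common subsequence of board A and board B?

10

Match draft (board A #1, board B #1); then draft (board A #2, board B #3); then plan (board A #6, board B #4); then refactor (board A #7, board B #5); then plan (board A #8, board B #6); then refactor (board A #9, board B #7); then draft (board A #10, board B #8); then refactor (board A #11, board B #9); then refactor (board A #12, board B #11); then draft (board A #13, board B #12) — 10 tasks in the same relative order in both, and the DP table's final entry dp[15][12] is also 10, so no common subsequence is longer.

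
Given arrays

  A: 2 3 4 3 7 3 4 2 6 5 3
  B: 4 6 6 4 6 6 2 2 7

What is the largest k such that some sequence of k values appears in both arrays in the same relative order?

3

Pick 4 [3,1]; then 4 [7,4]; then 2 [8,8]; all 3 values appear in both, in order. Since dp[11][9] = 3, nothing longer is possible.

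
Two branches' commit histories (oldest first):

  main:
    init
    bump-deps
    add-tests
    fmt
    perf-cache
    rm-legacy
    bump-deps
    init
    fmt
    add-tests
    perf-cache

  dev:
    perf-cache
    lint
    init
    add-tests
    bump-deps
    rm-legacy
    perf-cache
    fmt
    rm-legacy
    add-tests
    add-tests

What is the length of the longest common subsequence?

One common subsequence of length 5: init (main #1, dev #3), bump-deps (main #2, dev #5), fmt (main #4, dev #8), rm-legacy (main #6, dev #9), add-tests (main #10, dev #11). Since dp[11][11] = 5, nothing longer is possible.

5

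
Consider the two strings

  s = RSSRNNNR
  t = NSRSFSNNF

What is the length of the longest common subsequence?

5

Match R (s #1, t #3), S (s #2, t #4), S (s #3, t #6), N (s #5, t #7), N (s #6, t #8) — 5 characters in the same relative order in both. Since dp[8][9] = 5, nothing longer is possible.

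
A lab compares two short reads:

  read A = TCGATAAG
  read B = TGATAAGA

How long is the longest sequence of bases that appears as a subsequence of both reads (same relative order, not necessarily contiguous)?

7

Match T (read A #1, read B #1) → G (read A #3, read B #2) → A (read A #4, read B #3) → T (read A #5, read B #4) → A (read A #6, read B #5) → A (read A #7, read B #6) → G (read A #8, read B #7) — 7 bases in the same relative order in both. Since dp[8][8] = 7, nothing longer is possible.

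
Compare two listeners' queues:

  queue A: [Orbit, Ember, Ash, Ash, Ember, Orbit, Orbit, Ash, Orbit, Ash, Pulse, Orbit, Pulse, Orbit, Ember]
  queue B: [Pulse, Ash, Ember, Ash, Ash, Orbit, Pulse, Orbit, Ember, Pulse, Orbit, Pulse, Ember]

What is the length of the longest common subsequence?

9

Match Ember at queue A[2]=queue B[3], Ash at queue A[3]=queue B[4], Ash at queue A[4]=queue B[5], Orbit at queue A[6]=queue B[6], Orbit at queue A[7]=queue B[8], Pulse at queue A[11]=queue B[10], Orbit at queue A[12]=queue B[11], Pulse at queue A[13]=queue B[12], Ember at queue A[15]=queue B[13] — 9 songs in the same relative order in both. Since dp[15][13] = 9, nothing longer is possible.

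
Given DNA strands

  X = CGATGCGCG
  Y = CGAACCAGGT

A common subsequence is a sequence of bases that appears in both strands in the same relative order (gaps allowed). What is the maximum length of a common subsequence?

Taking C at X[1]=Y[1], G at X[2]=Y[2], A at X[3]=Y[4], C at X[6]=Y[6], G at X[7]=Y[8], G at X[9]=Y[9] gives a common subsequence of length 6, and the DP table's final entry dp[9][10] is also 6, so no common subsequence is longer.

6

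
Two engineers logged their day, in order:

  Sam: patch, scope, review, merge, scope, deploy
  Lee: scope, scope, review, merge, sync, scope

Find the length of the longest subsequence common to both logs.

4

One common subsequence of length 4: scope [2,2], review [3,3], merge [4,4], scope [5,6]. Since dp[6][6] = 4, nothing longer is possible.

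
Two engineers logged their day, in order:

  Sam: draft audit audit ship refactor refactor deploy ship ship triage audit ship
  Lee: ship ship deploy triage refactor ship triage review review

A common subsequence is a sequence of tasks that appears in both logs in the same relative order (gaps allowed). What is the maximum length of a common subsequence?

One common subsequence of length 4: ship at Sam[4]=Lee[2]; then refactor at Sam[6]=Lee[5]; then ship at Sam[9]=Lee[6]; then triage at Sam[10]=Lee[7]. Since dp[12][9] = 4, nothing longer is possible.

4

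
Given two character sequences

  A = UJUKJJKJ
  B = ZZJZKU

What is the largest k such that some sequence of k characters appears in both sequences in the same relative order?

Let dp[i][j] be the LCS length of the first i characters of A and the first j characters of B. dp[i][j] = dp[i-1][j-1]+1 when the i-th and j-th characters match, else max(dp[i-1][j], dp[i][j-1]).
    ·  Z  Z  J  Z  K  U
 ·  0  0  0  0  0  0  0
 U  0  0  0  0  0  0  1
 J  0  0  0  1  1  1  1
 U  0  0  0  1  1  1  2
 K  0  0  0  1  1  2  2
 J  0  0  0  1  1  2  2
 J  0  0  0  1  1  2  2
 K  0  0  0  1  1  2  2
 J  0  0  0  1  1  2  2
dp[8][6] = 2. One LCS (by backtracking along matches): JU.

2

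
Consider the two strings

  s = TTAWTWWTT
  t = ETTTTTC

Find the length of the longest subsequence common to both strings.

5

Match T at s[1]=t[2], T at s[2]=t[3], T at s[5]=t[4], T at s[8]=t[5], T at s[9]=t[6] — 5 characters in the same relative order in both. dp[9][7] = 5 confirms this is the maximum.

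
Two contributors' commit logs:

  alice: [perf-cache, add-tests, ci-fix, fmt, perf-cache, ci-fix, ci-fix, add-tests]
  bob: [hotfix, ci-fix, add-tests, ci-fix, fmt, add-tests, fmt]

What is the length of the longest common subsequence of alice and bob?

One common subsequence of length 4: add-tests [2,3]; then ci-fix [3,4]; then fmt [4,5]; then add-tests [8,6]. dp[8][7] = 4 confirms this is the maximum.

4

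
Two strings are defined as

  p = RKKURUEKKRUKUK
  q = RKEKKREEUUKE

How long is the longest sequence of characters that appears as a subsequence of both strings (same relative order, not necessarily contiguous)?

One common subsequence of length 9: R (p #1, q #1), then K (p #3, q #2), then E (p #7, q #3), then K (p #8, q #4), then K (p #9, q #5), then R (p #10, q #6), then U (p #11, q #9), then U (p #13, q #10), then K (p #14, q #11). Since dp[14][12] = 9, nothing longer is possible.

9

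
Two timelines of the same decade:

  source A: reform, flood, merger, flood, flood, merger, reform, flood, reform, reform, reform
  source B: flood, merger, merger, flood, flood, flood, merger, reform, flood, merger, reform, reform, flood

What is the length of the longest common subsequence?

9

Match flood (source A #2, source B #1) → merger (source A #3, source B #3) → flood (source A #4, source B #5) → flood (source A #5, source B #6) → merger (source A #6, source B #7) → reform (source A #7, source B #8) → flood (source A #8, source B #9) → reform (source A #9, source B #11) → reform (source A #10, source B #12) — 9 events in the same relative order in both. Since dp[11][13] = 9, nothing longer is possible.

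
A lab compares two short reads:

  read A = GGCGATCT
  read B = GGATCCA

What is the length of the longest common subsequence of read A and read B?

5

Let dp[i][j] be the LCS length of the first i bases of read A and the first j bases of read B. dp[i][j] = dp[i-1][j-1]+1 when the i-th and j-th bases match, else max(dp[i-1][j], dp[i][j-1]).
    ·  G  G  A  T  C  C  A
 ·  0  0  0  0  0  0  0  0
 G  0  1  1  1  1  1  1  1
 G  0  1  2  2  2  2  2  2
 C  0  1  2  2  2  3  3  3
 G  0  1  2  2  2  3  3  3
 A  0  1  2  3  3  3  3  4
 T  0  1  2  3  4  4  4  4
 C  0  1  2  3  4  5  5  5
 T  0  1  2  3  4  5  5  5
dp[8][7] = 5. One LCS (by backtracking along matches): GGATC.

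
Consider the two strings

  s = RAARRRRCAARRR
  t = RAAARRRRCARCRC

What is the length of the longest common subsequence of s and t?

11

Pick R (s #1, t #1), then A (s #2, t #3), then A (s #3, t #4), then R (s #4, t #5), then R (s #5, t #6), then R (s #6, t #7), then R (s #7, t #8), then C (s #8, t #9), then A (s #10, t #10), then R (s #11, t #11), then R (s #12, t #13); all 11 characters appear in both, in order, and the DP table's final entry dp[13][14] is also 11, so no common subsequence is longer.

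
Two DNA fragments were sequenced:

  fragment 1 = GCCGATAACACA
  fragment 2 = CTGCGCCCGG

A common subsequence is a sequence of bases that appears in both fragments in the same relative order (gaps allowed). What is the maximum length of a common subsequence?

5

Taking G [1,3] → C [2,4] → C [3,6] → C [9,7] → C [11,8] gives a common subsequence of length 5. dp[12][10] = 5 confirms this is the maximum.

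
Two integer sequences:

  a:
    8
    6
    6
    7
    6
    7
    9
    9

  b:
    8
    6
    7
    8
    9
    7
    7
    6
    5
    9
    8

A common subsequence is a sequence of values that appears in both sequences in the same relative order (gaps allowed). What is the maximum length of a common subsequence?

5

Let dp[i][j] be the LCS length of the first i values of a and the first j values of b. dp[i][j] = dp[i-1][j-1]+1 when the i-th and j-th values match, else max(dp[i-1][j], dp[i][j-1]).
    ·  8  6  7  8  9  7  7  6  5  9  8
 ·  0  0  0  0  0  0  0  0  0  0  0  0
 8  0  1  1  1  1  1  1  1  1  1  1  1
 6  0  1  2  2  2  2  2  2  2  2  2  2
 6  0  1  2  2  2  2  2  2  3  3  3  3
 7  0  1  2  3  3  3  3  3  3  3  3  3
 6  0  1  2  3  3  3  3  3  4  4  4  4
 7  0  1  2  3  3  3  4  4  4  4  4  4
 9  0  1  2  3  3  4  4  4  4  4  5  5
 9  0  1  2  3  3  4  4  4  4  4  5  5
dp[8][11] = 5. One LCS (by backtracking along matches): 8, 6, 7, 6, 9.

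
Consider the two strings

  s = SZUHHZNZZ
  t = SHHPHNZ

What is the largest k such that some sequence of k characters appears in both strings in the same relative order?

Match S (s #1, t #1), then H (s #4, t #3), then H (s #5, t #5), then N (s #7, t #6), then Z (s #9, t #7) — 5 characters in the same relative order in both, and the DP table's final entry dp[9][7] is also 5, so no common subsequence is longer.

5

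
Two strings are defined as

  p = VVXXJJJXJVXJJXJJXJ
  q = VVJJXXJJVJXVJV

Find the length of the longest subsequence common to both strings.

11

One common subsequence of length 11: V (p #1, q #1); then V (p #2, q #2); then J (p #6, q #3); then J (p #7, q #4); then X (p #8, q #5); then X (p #11, q #6); then J (p #12, q #7); then J (p #13, q #8); then J (p #16, q #10); then X (p #17, q #11); then J (p #18, q #13). Since dp[18][14] = 11, nothing longer is possible.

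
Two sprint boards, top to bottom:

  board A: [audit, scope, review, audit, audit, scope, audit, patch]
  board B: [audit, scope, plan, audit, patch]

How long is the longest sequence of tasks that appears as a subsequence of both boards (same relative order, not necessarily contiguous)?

4

Taking audit at board A[1]=board B[1]; then scope at board A[2]=board B[2]; then audit at board A[7]=board B[4]; then patch at board A[8]=board B[5] gives a common subsequence of length 4, and the DP table's final entry dp[8][5] is also 4, so no common subsequence is longer.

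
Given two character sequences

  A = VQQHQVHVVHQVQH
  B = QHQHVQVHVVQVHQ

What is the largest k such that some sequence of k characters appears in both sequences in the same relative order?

11

One common subsequence of length 11: Q at A[2]=B[1], Q at A[3]=B[3], H at A[4]=B[4], Q at A[5]=B[6], V at A[6]=B[7], H at A[7]=B[8], V at A[8]=B[9], V at A[9]=B[10], Q at A[11]=B[11], V at A[12]=B[12], Q at A[13]=B[14]. The LCS DP gives dp[14][14] = 11, so this is optimal.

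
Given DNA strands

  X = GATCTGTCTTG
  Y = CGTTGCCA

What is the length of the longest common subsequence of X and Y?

One common subsequence of length 5: G (X #1, Y #2), T (X #3, Y #3), T (X #5, Y #4), G (X #6, Y #5), C (X #8, Y #7). dp[11][8] = 5 confirms this is the maximum.

5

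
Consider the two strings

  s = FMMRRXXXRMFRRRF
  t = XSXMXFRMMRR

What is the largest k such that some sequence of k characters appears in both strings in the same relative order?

7

One common subsequence of length 7: X at s[6]=t[1]; then X at s[7]=t[3]; then X at s[8]=t[5]; then R at s[9]=t[7]; then M at s[10]=t[9]; then R at s[13]=t[10]; then R at s[14]=t[11]. The LCS DP gives dp[15][11] = 7, so this is optimal.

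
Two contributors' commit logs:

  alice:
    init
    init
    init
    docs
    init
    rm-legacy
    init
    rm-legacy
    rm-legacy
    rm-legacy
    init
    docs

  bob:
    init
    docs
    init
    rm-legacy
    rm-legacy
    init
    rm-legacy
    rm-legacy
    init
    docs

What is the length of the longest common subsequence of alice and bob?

Pick init [3,1], then docs [4,2], then init [5,3], then rm-legacy [6,5], then init [7,6], then rm-legacy [9,7], then rm-legacy [10,8], then init [11,9], then docs [12,10]; all 9 commits appear in both, in order. Since dp[12][10] = 9, nothing longer is possible.

9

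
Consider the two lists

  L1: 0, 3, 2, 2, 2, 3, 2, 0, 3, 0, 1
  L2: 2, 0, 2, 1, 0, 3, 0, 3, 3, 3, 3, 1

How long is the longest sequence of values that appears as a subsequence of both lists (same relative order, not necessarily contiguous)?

Taking 0 [1,2], then 2 [3,3], then 3 [6,6], then 0 [8,7], then 3 [9,11], then 1 [11,12] gives a common subsequence of length 6. Since dp[11][12] = 6, nothing longer is possible.

6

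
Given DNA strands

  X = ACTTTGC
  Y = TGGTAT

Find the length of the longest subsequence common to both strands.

One common subsequence of length 3: T at X[3]=Y[1], T at X[4]=Y[4], T at X[5]=Y[6]. dp[7][6] = 3 confirms this is the maximum.

3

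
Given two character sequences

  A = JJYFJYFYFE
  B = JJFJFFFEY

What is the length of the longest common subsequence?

7

Pick J (A #1, B #1); then J (A #2, B #2); then F (A #4, B #3); then J (A #5, B #4); then F (A #7, B #6); then F (A #9, B #7); then E (A #10, B #8); all 7 characters appear in both, in order. Since dp[10][9] = 7, nothing longer is possible.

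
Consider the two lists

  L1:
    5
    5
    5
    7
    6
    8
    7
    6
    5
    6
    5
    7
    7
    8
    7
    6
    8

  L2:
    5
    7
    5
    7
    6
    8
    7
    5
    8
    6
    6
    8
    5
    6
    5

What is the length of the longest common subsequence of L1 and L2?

Pick 5 [1,1]; then 5 [3,3]; then 7 [4,4]; then 6 [5,5]; then 8 [6,6]; then 7 [7,7]; then 6 [8,11]; then 5 [9,13]; then 6 [10,14]; then 5 [11,15]; all 10 values appear in both, in order. Since dp[17][15] = 10, nothing longer is possible.

10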